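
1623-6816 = -5193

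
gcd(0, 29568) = 29568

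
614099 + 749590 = 1363689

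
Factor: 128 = 2^7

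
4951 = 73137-68186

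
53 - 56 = -3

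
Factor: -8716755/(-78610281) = 5^1*107^1*1291^(-1)*5431^1*20297^(-1) = 2905585/26203427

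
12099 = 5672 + 6427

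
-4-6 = -10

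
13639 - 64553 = -50914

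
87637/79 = 1109 + 26/79 ≈ 1109.33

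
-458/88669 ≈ -0.00517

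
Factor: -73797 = -1*3^1*17^1*1447^1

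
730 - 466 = 264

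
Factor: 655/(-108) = -1*2^(-2)*3^(-3)*5^1*131^1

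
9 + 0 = 9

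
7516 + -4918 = 2598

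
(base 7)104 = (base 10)53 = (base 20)2d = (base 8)65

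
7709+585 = 8294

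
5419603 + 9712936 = 15132539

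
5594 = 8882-3288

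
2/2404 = 1/1202 ≈ 0.000832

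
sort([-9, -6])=[-9, -6]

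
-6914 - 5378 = -12292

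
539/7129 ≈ 0.0756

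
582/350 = 1 + 116/175 ≈ 1.66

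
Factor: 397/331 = 331^(-1)*397^1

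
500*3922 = 1961000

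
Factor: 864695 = 5^1*13^1*53^1*251^1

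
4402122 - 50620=4351502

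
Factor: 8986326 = 2^1 * 3^1 * 1497721^1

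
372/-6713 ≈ -0.0554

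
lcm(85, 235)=3995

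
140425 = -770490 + 910915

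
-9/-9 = 1 = 1.00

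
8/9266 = 4/4633 ≈ 0.000863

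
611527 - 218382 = 393145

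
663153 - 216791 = 446362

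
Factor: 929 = 929^1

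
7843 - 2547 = 5296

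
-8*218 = -1744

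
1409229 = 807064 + 602165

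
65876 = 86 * 766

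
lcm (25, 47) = 1175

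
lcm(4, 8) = 8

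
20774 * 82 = 1703468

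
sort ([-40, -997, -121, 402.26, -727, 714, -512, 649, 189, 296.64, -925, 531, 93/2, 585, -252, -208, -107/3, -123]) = [-997, -925, -727, -512, -252, -208, -123, -121, -40, -107/3, 93/2, 189, 296.64, 402.26, 531, 585, 649, 714]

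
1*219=219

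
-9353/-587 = 15+548/587 ≈ 15.93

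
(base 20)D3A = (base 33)4RN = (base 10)5270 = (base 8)12226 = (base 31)5F0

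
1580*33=52140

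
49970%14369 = 6863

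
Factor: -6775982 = -1 * 2^1 * 3387991^1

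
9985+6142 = 16127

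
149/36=4 + 5/36 ≈ 4.14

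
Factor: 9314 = 2^1 * 4657^1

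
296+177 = 473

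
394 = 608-214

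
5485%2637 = 211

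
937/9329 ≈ 0.100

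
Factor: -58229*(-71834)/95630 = 5^(-1)*7^2*73^(-1)*131^(-1)*733^1*58229^1 = 2091410993/47815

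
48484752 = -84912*(-571)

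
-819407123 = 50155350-869562473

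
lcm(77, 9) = 693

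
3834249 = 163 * 23523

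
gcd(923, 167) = 1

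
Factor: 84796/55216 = 2^(-2) * 7^(-1) * 43^1 = 43/28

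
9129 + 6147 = 15276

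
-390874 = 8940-399814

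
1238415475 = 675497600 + 562917875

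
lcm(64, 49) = 3136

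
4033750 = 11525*350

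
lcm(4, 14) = 28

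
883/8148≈0.108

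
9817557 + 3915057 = 13732614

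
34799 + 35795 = 70594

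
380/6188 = 95/1547≈0.0614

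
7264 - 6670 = 594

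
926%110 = 46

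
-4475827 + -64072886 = -68548713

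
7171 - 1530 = 5641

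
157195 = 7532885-7375690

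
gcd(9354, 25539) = 3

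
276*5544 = 1530144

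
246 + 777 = 1023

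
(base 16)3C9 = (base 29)14C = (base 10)969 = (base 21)243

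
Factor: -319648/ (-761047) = 2^5*23^ (-1)*29^ (-1)*163^ (-1)*1427^1 = 45664/108721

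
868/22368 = 217/5592 ≈ 0.0388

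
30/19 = 1 + 11/19 ≈ 1.58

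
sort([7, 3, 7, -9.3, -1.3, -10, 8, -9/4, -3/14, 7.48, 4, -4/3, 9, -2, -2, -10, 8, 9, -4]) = [-10, -10, -9.3, -4, -9/4, -2, -2, -4/3, -1.3, -3/14, 3, 4, 7, 7, 7.48, 8, 8, 9, 9]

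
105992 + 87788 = 193780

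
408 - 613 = -205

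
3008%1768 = 1240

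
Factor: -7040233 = -1*41^1*171713^1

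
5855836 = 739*7924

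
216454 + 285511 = 501965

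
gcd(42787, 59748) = 1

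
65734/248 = 265 + 7/124 ≈ 265.06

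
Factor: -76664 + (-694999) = -1*3^1*257221^1 = -771663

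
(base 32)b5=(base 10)357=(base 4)11211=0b101100101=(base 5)2412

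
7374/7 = 1053 + 3/7 ≈ 1053.43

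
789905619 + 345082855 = 1134988474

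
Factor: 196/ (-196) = -1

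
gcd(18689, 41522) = 1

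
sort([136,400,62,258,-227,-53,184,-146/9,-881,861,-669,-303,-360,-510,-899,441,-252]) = [-899,-881,-669,-510,-360,-303,-252,-227,-53,-146/9,62,136,184,258,400,441,861]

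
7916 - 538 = 7378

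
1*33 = 33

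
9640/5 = 1928 = 1928.00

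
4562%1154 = 1100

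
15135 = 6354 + 8781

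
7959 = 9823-1864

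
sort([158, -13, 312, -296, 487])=[-296, -13, 158, 312, 487]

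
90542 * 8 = 724336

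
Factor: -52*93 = -1*2^2*3^1*13^1*31^1 = -4836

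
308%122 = 64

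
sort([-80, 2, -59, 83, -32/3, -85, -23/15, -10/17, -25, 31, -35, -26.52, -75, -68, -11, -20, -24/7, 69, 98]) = [-85, -80, -75, -68, -59, -35, -26.52, -25, -20, -11, -32/3, -24/7, -23/15, -10/17, 2, 31, 69, 83, 98]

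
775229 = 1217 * 637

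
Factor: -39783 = -1*3^1*89^1*149^1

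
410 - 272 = 138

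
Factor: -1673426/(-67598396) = 2^(-1) * 479^(-1) * 35281^(-1) * 836713^1 = 836713/33799198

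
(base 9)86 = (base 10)78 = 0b1001110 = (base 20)3i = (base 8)116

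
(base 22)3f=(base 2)1010001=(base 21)3i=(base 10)81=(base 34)2d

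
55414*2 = 110828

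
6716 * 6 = 40296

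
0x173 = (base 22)gj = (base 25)el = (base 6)1415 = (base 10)371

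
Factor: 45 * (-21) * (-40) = 2^3 * 3^3 * 5^2 * 7^1 = 37800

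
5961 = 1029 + 4932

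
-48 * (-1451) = 69648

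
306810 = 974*315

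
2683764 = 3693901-1010137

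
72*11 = 792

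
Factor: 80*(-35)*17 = -1*2^4*5^2*7^1*17^1 = -47600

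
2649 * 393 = 1041057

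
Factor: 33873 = 3^1 * 7^1 * 1613^1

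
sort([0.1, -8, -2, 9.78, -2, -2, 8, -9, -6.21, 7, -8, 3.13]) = [-9, -8, -8, -6.21, -2, -2, -2, 0.1, 3.13, 7, 8, 9.78]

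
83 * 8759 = 726997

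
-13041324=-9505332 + -3535992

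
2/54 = 1/27 ≈ 0.0370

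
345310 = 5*69062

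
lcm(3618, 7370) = 198990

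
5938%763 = 597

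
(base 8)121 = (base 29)2n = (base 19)45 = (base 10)81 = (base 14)5b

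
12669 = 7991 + 4678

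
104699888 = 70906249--33793639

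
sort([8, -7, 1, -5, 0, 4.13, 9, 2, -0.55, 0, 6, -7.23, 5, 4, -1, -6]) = [-7.23, -7, -6, -5, -1, -0.55, 0, 0, 1, 2, 4, 4.13, 5, 6, 8, 9]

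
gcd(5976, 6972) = 996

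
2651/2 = 1325 + 1/2 = 1325.50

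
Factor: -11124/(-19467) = 2^2 * 7^(-1) = 4/7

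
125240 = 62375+62865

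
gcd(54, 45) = 9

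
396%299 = 97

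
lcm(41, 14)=574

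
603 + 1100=1703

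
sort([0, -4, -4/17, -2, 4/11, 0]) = [-4, -2, -4/17, 0, 0, 4/11]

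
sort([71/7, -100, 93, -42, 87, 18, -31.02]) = [-100, -42, -31.02, 71/7, 18, 87, 93]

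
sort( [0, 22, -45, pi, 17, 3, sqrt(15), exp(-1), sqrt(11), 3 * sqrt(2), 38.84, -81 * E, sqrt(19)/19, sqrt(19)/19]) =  [-81 * E, -45, 0, sqrt(19)/19, sqrt(19)/19, exp(-1), 3, pi, sqrt(11), sqrt(15), 3 * sqrt(2), 17, 22, 38.84]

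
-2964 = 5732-8696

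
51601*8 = 412808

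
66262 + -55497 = 10765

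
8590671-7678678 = 911993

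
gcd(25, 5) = 5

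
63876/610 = 104 + 218/305 ≈ 104.71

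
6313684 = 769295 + 5544389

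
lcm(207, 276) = 828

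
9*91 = 819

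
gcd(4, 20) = 4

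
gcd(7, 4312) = 7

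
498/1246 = 249/623 ≈ 0.400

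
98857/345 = 286 + 187/345 ≈ 286.54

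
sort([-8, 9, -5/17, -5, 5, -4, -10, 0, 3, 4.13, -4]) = [-10, -8, -5, -4, -4, -5/17, 0, 3, 4.13, 5, 9]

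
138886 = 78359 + 60527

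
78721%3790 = 2921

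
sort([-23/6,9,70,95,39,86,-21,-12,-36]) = [-36,-21,-12,-23/6,9,39,70,86,95]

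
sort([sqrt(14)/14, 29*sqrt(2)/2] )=[sqrt(14)/14, 29*sqrt(2)/2] 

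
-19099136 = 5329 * (-3584)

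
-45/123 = -15/41 ≈ -0.366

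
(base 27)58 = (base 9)168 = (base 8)217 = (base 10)143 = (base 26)5d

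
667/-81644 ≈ -0.00817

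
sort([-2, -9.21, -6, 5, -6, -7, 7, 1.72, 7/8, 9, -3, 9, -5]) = [-9.21, -7, -6, -6, -5, -3, -2, 7/8, 1.72, 5, 7, 9, 9]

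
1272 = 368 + 904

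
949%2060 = 949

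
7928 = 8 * 991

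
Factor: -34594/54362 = -1 * 7^1 * 11^(-1) = -7/11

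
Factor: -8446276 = -1*2^2*47^1*44927^1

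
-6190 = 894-7084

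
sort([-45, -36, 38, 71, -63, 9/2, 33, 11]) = [-63, -45, -36, 9/2, 11, 33, 38, 71]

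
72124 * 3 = 216372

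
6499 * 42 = 272958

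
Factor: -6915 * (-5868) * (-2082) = -1 * 2^3 * 3^4 * 5^1 * 163^1 * 347^1 * 461^1 = -84481772040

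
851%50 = 1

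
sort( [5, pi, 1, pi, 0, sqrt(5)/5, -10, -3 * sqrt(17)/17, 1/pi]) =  [-10, -3 * sqrt(17)/17, 0, 1/pi, sqrt(5)/5, 1, pi, pi, 5]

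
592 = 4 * 148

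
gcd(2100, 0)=2100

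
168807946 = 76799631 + 92008315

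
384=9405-9021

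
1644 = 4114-2470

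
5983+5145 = 11128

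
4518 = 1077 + 3441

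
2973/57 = 991/19 ≈ 52.16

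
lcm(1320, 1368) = 75240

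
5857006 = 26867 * 218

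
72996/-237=-308=-308.00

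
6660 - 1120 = 5540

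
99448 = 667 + 98781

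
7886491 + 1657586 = 9544077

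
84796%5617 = 541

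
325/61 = 5 + 20/61≈5.33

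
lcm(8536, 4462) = 196328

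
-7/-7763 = 1/1109 ≈ 0.000902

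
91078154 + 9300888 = 100379042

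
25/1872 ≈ 0.0134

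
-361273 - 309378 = -670651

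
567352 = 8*70919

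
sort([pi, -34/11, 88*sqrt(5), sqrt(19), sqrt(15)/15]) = [-34/11, sqrt(15)/15, pi, sqrt(19), 88*sqrt(5)]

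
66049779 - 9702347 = 56347432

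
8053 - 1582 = 6471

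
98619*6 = 591714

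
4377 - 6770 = -2393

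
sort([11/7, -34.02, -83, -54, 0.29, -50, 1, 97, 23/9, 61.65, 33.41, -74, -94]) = [-94, -83, -74, -54, -50, -34.02, 0.29, 1, 11/7, 23/9, 33.41, 61.65, 97]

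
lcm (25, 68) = 1700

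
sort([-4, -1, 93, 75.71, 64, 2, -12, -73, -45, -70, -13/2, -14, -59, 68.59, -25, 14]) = [-73, -70, -59, -45, -25, -14, -12, -13/2, -4, -1, 2, 14, 64, 68.59, 75.71, 93]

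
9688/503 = 19 + 131/503≈19.26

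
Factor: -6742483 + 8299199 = 2^2*7^1*53^1*1049^1 = 1556716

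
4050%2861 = 1189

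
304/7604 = 76/1901 ≈ 0.0400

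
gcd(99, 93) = 3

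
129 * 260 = 33540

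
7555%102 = 7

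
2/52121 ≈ 0.0000384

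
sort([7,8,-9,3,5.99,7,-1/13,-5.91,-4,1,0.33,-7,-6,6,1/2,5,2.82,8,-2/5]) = [-9,-7,-6,-5.91,-4,-2/5,-1/13,0.33,1/2,1,2.82,3,5,5.99,6,7,7,8,8]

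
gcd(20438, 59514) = 2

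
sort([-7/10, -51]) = [-51, -7/10]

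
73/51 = 1 + 22/51 ≈ 1.43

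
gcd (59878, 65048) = 94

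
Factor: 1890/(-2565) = -1*2^1*7^1*19^(-1) = -14/19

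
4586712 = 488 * 9399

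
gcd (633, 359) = 1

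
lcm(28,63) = 252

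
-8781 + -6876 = -15657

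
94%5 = 4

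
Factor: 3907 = 3907^1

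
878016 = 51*17216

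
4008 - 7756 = -3748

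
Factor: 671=11^1*61^1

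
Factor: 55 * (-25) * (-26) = 2^1 * 5^3 * 11^1 * 13^1 = 35750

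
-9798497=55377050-65175547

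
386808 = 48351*8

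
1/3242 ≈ 0.000308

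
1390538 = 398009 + 992529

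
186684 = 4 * 46671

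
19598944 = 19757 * 992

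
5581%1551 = 928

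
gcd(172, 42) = 2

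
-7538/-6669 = 1 + 869/6669≈1.13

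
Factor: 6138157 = 263^1*23339^1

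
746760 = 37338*20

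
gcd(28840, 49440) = 4120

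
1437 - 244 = 1193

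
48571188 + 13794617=62365805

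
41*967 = 39647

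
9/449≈0.0200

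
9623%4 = 3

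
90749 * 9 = 816741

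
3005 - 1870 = 1135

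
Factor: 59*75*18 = 2^1*3^3*5^2*59^1 = 79650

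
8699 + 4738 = 13437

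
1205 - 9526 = -8321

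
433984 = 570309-136325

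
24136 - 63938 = -39802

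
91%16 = 11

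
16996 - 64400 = -47404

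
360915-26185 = 334730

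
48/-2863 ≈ -0.0168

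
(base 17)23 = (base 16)25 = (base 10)37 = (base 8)45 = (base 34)13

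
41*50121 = 2054961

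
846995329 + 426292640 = 1273287969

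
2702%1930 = 772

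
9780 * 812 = 7941360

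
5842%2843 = 156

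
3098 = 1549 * 2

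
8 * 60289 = 482312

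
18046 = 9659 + 8387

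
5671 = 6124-453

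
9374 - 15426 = -6052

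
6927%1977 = 996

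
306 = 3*102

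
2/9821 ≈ 0.000204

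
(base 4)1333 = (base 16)7f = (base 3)11201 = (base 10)127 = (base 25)52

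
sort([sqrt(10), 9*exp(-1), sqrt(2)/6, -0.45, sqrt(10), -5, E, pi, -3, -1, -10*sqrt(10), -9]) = [-10*sqrt(10), -9, -5, -3, -1, -0.45, sqrt(2)/6, E, pi, sqrt(10), sqrt(10), 9*exp(-1)]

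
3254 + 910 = 4164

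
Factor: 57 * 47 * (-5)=-1 * 3^1 * 5^1 * 19^1 * 47^1=-13395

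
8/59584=1/7448 ≈ 0.000134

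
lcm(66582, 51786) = 466074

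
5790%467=186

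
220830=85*2598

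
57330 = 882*65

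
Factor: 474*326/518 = 2^1*3^1*7^ (-1)*37^ (-1)*79^1*163^1 = 77262/259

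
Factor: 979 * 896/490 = 2^6 * 5^(-1) * 7^(-1) * 11^1 * 89^1 = 62656/35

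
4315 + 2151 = 6466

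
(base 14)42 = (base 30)1s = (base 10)58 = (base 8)72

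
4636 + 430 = 5066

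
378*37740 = 14265720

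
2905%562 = 95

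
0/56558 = 0 = 0.00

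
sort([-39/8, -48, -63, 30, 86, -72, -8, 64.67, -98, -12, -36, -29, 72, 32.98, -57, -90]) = [-98, -90, -72, -63, -57, -48, -36, -29, -12, -8, -39/8, 30, 32.98, 64.67, 72, 86]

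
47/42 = 1 + 5/42 ≈ 1.12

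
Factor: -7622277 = -1*3^1*13^1*195443^1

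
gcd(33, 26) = 1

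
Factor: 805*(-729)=-1*3^6*5^1*7^1*23^1=-586845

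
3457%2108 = 1349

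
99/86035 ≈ 0.00115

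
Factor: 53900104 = 2^3 * 6737513^1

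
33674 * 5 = 168370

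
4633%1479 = 196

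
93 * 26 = 2418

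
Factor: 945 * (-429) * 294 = -1 * 2^1 * 3^5 * 5^1 * 7^3 * 11^1 * 13^1 = -119189070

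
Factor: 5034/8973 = 2^1*3^(-1)*839^1*997^(-1) = 1678/2991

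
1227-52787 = -51560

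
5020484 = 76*66059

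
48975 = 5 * 9795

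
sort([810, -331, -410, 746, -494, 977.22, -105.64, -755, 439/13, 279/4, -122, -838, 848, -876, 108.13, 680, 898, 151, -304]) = [-876, -838, -755, -494, -410, -331, -304, -122, -105.64, 439/13, 279/4, 108.13, 151, 680, 746, 810, 848, 898, 977.22]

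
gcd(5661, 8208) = 9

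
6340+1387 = 7727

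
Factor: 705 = 3^1*5^1*47^1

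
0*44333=0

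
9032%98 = 16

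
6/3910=3/1955 ≈ 0.00153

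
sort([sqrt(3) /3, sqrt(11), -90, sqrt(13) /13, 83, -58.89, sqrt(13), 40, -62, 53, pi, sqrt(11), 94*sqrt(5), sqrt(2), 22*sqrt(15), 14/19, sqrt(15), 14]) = [-90, -62, -58.89, sqrt(13) /13, sqrt(3) /3, 14/19, sqrt(2), pi, sqrt(11), sqrt(11), sqrt(13), sqrt(15), 14, 40, 53, 83, 22*sqrt(15), 94*sqrt(5)]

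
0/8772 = 0 = 0.00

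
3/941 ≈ 0.00319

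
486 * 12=5832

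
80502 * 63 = 5071626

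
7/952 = 1/136 ≈ 0.00735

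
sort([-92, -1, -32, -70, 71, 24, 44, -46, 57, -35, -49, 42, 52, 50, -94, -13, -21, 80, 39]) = [-94, -92, -70, -49, -46, -35, -32, -21, -13, -1, 24, 39, 42, 44, 50, 52, 57, 71, 80]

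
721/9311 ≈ 0.0774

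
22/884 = 11/442 ≈ 0.0249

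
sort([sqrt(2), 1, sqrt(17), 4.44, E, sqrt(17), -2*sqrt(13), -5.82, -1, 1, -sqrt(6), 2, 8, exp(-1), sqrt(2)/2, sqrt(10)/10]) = [-2*sqrt(13), -5.82, -sqrt(6), -1, sqrt(10)/10, exp(-1), sqrt(2)/2, 1, 1, sqrt(2), 2, E, sqrt(17), sqrt(17), 4.44, 8]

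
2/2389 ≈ 0.000837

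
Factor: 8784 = 2^4*3^2*61^1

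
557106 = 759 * 734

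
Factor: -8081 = -1*8081^1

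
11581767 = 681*17007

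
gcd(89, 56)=1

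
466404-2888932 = -2422528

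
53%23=7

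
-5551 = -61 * 91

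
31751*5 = 158755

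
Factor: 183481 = 17^1*43^1*251^1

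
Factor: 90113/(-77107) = -1 * 83^(-1) * 97^1 = -97/83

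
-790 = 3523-4313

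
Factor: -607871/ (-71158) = 2^ (-1)*11^1*47^ (-1)*73^1 = 803/94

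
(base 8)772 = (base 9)622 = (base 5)4011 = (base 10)506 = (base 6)2202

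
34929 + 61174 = 96103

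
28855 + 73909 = 102764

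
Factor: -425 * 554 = -1 * 2^1 * 5^2 * 17^1 * 277^1 = -235450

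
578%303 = 275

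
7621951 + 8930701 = 16552652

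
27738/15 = 1849 + 1/5 = 1849.20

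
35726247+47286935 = 83013182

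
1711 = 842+869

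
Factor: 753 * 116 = 2^2 * 3^1 * 29^1 * 251^1 = 87348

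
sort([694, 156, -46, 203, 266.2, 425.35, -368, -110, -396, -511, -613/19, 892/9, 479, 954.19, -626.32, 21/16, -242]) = [-626.32, -511, -396, -368, -242, -110, -46, -613/19, 21/16, 892/9, 156, 203, 266.2, 425.35, 479, 694, 954.19]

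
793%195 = 13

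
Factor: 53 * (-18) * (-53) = 2^1 * 3^2 * 53^2 = 50562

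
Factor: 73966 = 2^1*31^1*1193^1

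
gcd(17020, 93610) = 8510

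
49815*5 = 249075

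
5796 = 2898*2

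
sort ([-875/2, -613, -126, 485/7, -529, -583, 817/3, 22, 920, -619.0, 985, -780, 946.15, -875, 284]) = [-875, -780, -619.0, -613, -583, -529, -875/2, -126, 22, 485/7, 817/3, 284, 920, 946.15, 985]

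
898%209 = 62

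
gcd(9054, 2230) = 2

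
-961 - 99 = -1060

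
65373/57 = 21791/19 ≈ 1146.89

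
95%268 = 95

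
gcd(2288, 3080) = 88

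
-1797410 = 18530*(-97)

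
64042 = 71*902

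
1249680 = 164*7620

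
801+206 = 1007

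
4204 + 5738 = 9942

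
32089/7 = 4584 + 1/7≈4584.14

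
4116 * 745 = 3066420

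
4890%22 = 6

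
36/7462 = 18/3731 ≈ 0.00482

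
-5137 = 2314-7451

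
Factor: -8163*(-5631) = 3^3*907^1*1877^1 = 45965853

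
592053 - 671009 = -78956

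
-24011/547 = -43-490/547 ≈ -43.90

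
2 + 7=9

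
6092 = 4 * 1523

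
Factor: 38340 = 2^2 * 3^3 * 5^1 * 71^1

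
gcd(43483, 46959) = 11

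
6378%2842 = 694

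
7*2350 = 16450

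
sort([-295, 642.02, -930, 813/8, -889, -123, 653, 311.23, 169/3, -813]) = [-930, -889, -813, -295, -123, 169/3, 813/8, 311.23, 642.02, 653]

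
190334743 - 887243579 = -696908836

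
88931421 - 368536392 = -279604971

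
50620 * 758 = 38369960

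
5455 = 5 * 1091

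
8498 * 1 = 8498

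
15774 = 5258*3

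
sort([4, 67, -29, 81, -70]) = [-70, -29, 4, 67, 81]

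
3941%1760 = 421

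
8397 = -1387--9784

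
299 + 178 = 477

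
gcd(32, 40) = 8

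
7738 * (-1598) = -12365324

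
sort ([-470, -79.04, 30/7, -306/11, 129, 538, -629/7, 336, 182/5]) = [-470, -629/7, -79.04, -306/11, 30/7, 182/5, 129, 336, 538]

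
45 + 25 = 70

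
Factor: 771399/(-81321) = -1*3^1*27107^(-1)*85711^1 = -257133/27107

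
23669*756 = 17893764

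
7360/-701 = -10 - 350/701 ≈ -10.50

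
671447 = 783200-111753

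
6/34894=3/17447 ≈ 0.000172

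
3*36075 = 108225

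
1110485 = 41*27085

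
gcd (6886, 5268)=2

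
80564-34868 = 45696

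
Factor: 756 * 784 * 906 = 2^7 * 3^4 * 7^3 * 151^1 = 536989824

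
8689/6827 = 1 + 1862/6827 ≈ 1.27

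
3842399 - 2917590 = 924809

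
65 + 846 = 911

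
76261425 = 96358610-20097185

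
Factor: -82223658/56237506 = -1*3^2*11^1*13^ (-1)*457^ (-1)*4733^ (-1)*415271^1 = -41111829/28118753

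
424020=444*955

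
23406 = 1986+21420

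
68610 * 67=4596870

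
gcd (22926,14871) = 3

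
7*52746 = 369222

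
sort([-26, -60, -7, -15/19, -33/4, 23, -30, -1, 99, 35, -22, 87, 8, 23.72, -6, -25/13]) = [-60, -30, -26, -22, -33/4, -7, -6, -25/13, -1, -15/19, 8, 23, 23.72, 35, 87, 99]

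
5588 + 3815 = 9403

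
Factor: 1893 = 3^1*631^1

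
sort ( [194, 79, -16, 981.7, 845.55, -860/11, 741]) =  [-860/11, -16, 79, 194, 741, 845.55, 981.7]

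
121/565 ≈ 0.214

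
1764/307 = 5+229/307≈5.75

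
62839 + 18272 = 81111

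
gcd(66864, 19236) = 84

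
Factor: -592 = -1*2^4*37^1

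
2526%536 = 382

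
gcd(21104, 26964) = 4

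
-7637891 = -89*85819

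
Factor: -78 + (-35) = -1*113^1 = -113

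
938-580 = 358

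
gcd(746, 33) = 1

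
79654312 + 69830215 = 149484527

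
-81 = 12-93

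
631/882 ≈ 0.715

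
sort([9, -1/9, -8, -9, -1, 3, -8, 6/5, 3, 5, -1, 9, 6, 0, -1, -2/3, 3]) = [-9, -8, -8, -1, -1, -1, -2/3, -1/9, 0, 6/5, 3, 3, 3, 5, 6, 9, 9]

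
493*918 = 452574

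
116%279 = 116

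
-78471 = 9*(-8719)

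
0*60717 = 0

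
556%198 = 160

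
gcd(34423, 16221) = 1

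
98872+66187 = 165059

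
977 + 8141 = 9118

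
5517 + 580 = 6097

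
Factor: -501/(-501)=1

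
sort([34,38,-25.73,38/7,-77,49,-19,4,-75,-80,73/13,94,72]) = [-80,-77,-75,-25.73,-19,4,38/7,73/13,34,38,49,72,94]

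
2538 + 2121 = 4659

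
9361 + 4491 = 13852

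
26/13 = 2 = 2.00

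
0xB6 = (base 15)C2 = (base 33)5H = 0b10110110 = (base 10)182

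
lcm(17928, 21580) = 1165320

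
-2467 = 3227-5694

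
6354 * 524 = 3329496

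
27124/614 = 13562/307 ≈ 44.18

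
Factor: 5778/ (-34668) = -1*2^ (-1)*3^ (-1) = -1/6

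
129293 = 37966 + 91327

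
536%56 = 32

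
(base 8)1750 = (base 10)1000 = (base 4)33220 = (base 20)2a0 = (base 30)13a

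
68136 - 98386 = -30250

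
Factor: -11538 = -1 * 2^1 * 3^2 * 641^1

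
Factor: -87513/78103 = -1 * 3^1 * 31^1 * 83^(-1) = -93/83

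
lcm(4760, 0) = 0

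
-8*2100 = -16800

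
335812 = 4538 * 74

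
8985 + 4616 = 13601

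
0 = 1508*0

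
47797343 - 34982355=12814988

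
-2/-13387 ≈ 0.000149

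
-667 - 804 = -1471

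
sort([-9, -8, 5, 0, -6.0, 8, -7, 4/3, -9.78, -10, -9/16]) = [-10, -9.78, -9, -8, -7, -6.0, -9/16, 0, 4/3, 5, 8]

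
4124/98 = 2062/49≈42.08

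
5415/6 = 902+1/2 = 902.50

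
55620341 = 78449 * 709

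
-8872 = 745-9617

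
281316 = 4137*68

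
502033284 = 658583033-156549749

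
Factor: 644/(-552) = -1*2^(-1)*3^(-1)*7^1 = -7/6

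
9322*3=27966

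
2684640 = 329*8160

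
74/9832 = 37/4916 ≈ 0.00753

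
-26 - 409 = -435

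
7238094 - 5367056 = 1871038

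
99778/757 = 131+611/757 ≈ 131.81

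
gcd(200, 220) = 20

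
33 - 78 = -45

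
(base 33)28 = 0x4a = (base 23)35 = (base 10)74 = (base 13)59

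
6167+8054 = 14221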